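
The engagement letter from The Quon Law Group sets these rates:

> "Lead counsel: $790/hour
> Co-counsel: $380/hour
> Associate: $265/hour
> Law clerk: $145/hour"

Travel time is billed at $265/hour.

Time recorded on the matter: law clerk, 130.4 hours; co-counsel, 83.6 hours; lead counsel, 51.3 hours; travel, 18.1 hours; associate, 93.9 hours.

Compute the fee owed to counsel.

$120,883.00

Lead counsel: 51.3 × $790 = $40,527.00
Co-counsel: 83.6 × $380 = $31,768.00
Associate: 93.9 × $265 = $24,883.50
Law clerk: 130.4 × $145 = $18,908.00
Subtotal: $40,527.00 + $31,768.00 + $24,883.50 + $18,908.00 = $116,086.50
Travel: 18.1 × $265 = $4,796.50
Total: $116,086.50 + $4,796.50 = $120,883.00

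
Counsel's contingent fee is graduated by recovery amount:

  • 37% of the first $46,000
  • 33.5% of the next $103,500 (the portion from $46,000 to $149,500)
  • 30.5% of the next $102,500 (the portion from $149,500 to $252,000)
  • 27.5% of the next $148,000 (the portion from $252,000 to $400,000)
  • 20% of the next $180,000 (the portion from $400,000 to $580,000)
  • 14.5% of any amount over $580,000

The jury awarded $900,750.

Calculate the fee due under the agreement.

$206,163.75

First $46,000 at 37% = $17,020.00
Next $103,500 at 33.5% = $34,672.50
Next $102,500 at 30.5% = $31,262.50
Next $148,000 at 27.5% = $40,700.00
Next $180,000 at 20% = $36,000.00
Remaining $320,750 at 14.5% = $46,508.75
Fee: $17,020.00 + $34,672.50 + $31,262.50 + $40,700.00 + $36,000.00 + $46,508.75 = $206,163.75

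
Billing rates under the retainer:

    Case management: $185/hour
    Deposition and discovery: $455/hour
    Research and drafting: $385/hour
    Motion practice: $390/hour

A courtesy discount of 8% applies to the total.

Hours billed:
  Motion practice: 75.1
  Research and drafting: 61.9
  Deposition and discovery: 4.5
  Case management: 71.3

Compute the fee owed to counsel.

$62,889.82

Case management: 71.3 × $185 = $13,190.50
Deposition and discovery: 4.5 × $455 = $2,047.50
Research and drafting: 61.9 × $385 = $23,831.50
Motion practice: 75.1 × $390 = $29,289.00
Subtotal: $68,358.50
Less 8% discount: −$5,468.68
Total: $68,358.50 − $5,468.68 = $62,889.82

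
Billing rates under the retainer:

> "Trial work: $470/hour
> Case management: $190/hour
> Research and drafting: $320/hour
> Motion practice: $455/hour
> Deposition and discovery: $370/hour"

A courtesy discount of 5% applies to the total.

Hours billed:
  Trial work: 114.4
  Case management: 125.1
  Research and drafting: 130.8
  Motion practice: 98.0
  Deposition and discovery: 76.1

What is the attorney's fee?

$182,533.00

Trial work: 114.4 × $470 = $53,768.00
Case management: 125.1 × $190 = $23,769.00
Research and drafting: 130.8 × $320 = $41,856.00
Motion practice: 98.0 × $455 = $44,590.00
Deposition and discovery: 76.1 × $370 = $28,157.00
Subtotal: $192,140.00
Less 5% discount: −$9,607.00
Total: $192,140.00 − $9,607.00 = $182,533.00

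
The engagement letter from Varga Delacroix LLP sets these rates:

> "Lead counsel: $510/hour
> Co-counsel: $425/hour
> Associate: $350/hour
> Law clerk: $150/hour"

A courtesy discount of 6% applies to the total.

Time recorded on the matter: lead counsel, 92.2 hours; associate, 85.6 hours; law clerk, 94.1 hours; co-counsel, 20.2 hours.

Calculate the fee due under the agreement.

Lead counsel: 92.2 × $510 = $47,022.00
Co-counsel: 20.2 × $425 = $8,585.00
Associate: 85.6 × $350 = $29,960.00
Law clerk: 94.1 × $150 = $14,115.00
Subtotal: $99,682.00
Less 6% discount: −$5,980.92
Total: $99,682.00 − $5,980.92 = $93,701.08

$93,701.08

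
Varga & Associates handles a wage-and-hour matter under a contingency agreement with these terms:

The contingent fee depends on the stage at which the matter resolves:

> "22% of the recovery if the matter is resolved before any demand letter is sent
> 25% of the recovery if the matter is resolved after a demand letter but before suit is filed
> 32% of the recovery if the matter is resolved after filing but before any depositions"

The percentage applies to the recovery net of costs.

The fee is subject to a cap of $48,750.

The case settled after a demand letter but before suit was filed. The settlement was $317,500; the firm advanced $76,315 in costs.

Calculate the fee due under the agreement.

Fee base (net of costs): $317,500 − $76,315 = $241,185
The matter settled after a demand letter but before suit was filed, so the 25% rate applies.
$241,185 × 25% = $60,296.25
$60,296.25 exceeds the $48,750 cap, so the fee is capped at $48,750.00.

$48,750.00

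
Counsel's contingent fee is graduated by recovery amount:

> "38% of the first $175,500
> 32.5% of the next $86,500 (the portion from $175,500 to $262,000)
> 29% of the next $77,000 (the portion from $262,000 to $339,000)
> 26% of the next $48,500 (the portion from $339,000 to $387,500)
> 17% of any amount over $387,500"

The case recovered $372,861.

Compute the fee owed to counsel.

$125,936.36

First $175,500 at 38% = $66,690.00
Next $86,500 at 32.5% = $28,112.50
Next $77,000 at 29% = $22,330.00
Remaining $33,861 at 26% = $8,803.86
Fee: $66,690.00 + $28,112.50 + $22,330.00 + $8,803.86 = $125,936.36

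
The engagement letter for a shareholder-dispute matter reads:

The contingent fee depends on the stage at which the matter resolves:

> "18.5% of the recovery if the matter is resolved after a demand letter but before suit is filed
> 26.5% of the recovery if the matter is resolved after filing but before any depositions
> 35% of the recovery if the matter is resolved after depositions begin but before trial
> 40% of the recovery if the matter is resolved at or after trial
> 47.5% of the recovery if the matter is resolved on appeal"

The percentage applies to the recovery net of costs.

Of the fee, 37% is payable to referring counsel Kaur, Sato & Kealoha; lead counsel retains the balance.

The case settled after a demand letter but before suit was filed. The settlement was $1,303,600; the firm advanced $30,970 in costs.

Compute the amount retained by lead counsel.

Fee base (net of costs): $1,303,600 − $30,970 = $1,272,630
The matter settled after a demand letter but before suit was filed, so the 18.5% rate applies.
$1,272,630 × 18.5% = $235,436.55
Referral share: 37% of $235,436.55 = $87,111.52; lead counsel retains $235,436.55 − $87,111.52 = $148,325.03.

$148,325.03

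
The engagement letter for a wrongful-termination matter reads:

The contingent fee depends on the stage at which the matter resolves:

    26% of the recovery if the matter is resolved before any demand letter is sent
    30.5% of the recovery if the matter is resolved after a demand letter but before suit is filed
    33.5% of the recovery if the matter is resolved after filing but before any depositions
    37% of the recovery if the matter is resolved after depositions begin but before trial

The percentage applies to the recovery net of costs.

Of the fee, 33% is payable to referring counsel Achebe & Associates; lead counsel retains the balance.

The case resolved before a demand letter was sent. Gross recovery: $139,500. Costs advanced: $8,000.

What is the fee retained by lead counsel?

$22,907.30

Fee base (net of costs): $139,500 − $8,000 = $131,500
The matter resolved before a demand letter was sent, so the 26% rate applies.
$131,500 × 26% = $34,190.00
Referral share: 33% of $34,190.00 = $11,282.70; lead counsel retains $34,190.00 − $11,282.70 = $22,907.30.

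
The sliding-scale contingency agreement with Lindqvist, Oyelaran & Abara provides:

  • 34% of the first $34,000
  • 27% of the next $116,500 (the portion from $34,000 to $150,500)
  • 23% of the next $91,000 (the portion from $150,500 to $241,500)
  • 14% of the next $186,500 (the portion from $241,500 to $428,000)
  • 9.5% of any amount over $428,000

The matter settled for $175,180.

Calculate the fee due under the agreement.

First $34,000 at 34% = $11,560.00
Next $116,500 at 27% = $31,455.00
Remaining $24,680 at 23% = $5,676.40
Fee: $11,560.00 + $31,455.00 + $5,676.40 = $48,691.40

$48,691.40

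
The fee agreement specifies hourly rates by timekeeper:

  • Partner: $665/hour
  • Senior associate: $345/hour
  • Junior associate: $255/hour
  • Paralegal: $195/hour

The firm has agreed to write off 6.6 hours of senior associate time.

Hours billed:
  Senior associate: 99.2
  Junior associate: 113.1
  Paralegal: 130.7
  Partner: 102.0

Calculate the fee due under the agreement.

Partner: 102.0 × $665 = $67,830.00
Senior associate: 99.2 × $345 = $34,224.00
Junior associate: 113.1 × $255 = $28,840.50
Paralegal: 130.7 × $195 = $25,486.50
Subtotal: $156,381.00
Write-off: 6.6 × $345 = $2,277.00
Total: $156,381.00 − $2,277.00 = $154,104.00

$154,104.00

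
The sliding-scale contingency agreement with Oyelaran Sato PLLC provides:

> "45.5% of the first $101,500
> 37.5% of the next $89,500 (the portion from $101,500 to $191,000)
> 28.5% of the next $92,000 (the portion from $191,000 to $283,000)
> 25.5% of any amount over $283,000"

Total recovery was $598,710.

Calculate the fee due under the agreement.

$186,471.05

First $101,500 at 45.5% = $46,182.50
Next $89,500 at 37.5% = $33,562.50
Next $92,000 at 28.5% = $26,220.00
Remaining $315,710 at 25.5% = $80,506.05
Fee: $46,182.50 + $33,562.50 + $26,220.00 + $80,506.05 = $186,471.05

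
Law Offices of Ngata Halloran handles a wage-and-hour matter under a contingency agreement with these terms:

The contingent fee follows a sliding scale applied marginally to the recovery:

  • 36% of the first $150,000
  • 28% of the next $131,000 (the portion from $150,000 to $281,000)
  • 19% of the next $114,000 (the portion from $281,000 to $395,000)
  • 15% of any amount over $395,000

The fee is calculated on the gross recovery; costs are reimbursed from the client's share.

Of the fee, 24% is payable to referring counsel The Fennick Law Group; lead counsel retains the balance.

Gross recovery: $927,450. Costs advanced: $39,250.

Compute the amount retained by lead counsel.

$146,077.70

Fee base is the gross recovery, $927,450; costs are reimbursed separately.
First $150,000 at 36% = $54,000.00
Next $131,000 at 28% = $36,680.00
Next $114,000 at 19% = $21,660.00
Remaining $532,450 at 15% = $79,867.50
Fee: $54,000.00 + $36,680.00 + $21,660.00 + $79,867.50 = $192,207.50
Referral share: 24% of $192,207.50 = $46,129.80; lead counsel retains $192,207.50 − $46,129.80 = $146,077.70.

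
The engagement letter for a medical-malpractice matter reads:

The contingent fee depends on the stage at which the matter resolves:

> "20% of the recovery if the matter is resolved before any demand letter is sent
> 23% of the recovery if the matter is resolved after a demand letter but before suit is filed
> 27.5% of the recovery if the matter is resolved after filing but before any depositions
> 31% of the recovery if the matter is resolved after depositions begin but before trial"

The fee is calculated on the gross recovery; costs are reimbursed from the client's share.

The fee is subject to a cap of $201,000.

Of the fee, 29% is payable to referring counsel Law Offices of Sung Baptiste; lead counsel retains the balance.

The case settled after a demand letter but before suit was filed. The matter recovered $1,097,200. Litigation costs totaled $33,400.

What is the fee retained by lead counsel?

$142,710.00

Fee base is the gross recovery, $1,097,200; costs are reimbursed separately.
The matter settled after a demand letter but before suit was filed, so the 23% rate applies.
$1,097,200 × 23% = $252,356.00
$252,356.00 exceeds the $201,000 cap, so the fee is capped at $201,000.00.
Referral share: 29% of $201,000.00 = $58,290.00; lead counsel retains $201,000.00 − $58,290.00 = $142,710.00.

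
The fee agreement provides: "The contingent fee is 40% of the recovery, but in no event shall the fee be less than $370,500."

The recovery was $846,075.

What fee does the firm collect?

40% of $846,075 = $338,430.00
That is below the $370,500 minimum, so the minimum applies.

$370,500.00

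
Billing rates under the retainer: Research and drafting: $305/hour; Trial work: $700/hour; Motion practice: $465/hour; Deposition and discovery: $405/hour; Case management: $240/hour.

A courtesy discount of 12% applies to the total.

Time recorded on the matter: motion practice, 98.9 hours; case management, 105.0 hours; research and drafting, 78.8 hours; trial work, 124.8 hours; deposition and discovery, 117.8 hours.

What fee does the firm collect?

$202,656.52

Research and drafting: 78.8 × $305 = $24,034.00
Trial work: 124.8 × $700 = $87,360.00
Motion practice: 98.9 × $465 = $45,988.50
Deposition and discovery: 117.8 × $405 = $47,709.00
Case management: 105.0 × $240 = $25,200.00
Subtotal: $230,291.50
Less 12% discount: −$27,634.98
Total: $230,291.50 − $27,634.98 = $202,656.52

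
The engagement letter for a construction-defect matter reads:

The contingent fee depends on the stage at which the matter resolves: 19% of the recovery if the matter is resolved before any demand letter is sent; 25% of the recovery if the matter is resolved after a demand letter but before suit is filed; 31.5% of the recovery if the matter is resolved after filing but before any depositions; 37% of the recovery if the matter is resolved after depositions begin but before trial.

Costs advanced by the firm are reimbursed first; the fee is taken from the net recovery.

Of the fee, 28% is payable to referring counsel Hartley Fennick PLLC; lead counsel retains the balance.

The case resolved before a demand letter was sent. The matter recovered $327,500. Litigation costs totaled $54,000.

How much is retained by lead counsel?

$37,414.80

Fee base (net of costs): $327,500 − $54,000 = $273,500
The matter resolved before a demand letter was sent, so the 19% rate applies.
$273,500 × 19% = $51,965.00
Referral share: 28% of $51,965.00 = $14,550.20; lead counsel retains $51,965.00 − $14,550.20 = $37,414.80.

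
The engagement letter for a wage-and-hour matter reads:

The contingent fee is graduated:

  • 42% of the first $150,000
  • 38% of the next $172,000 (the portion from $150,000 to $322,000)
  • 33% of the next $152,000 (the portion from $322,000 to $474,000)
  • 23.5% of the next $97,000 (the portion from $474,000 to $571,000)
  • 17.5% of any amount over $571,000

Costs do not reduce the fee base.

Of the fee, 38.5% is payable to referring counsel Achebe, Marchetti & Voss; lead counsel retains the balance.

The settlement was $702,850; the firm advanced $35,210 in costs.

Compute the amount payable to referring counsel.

$86,389.67

Fee base is the gross recovery, $702,850; costs are reimbursed separately.
First $150,000 at 42% = $63,000.00
Next $172,000 at 38% = $65,360.00
Next $152,000 at 33% = $50,160.00
Next $97,000 at 23.5% = $22,795.00
Remaining $131,850 at 17.5% = $23,073.75
Fee: $63,000.00 + $65,360.00 + $50,160.00 + $22,795.00 + $23,073.75 = $224,388.75
Referral share: 38.5% of $224,388.75 = $86,389.67; lead counsel retains $224,388.75 − $86,389.67 = $137,999.08.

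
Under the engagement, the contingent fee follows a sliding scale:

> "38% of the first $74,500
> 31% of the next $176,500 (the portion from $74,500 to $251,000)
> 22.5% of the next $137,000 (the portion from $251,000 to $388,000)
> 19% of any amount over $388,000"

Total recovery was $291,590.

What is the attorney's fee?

$92,157.75

First $74,500 at 38% = $28,310.00
Next $176,500 at 31% = $54,715.00
Remaining $40,590 at 22.5% = $9,132.75
Fee: $28,310.00 + $54,715.00 + $9,132.75 = $92,157.75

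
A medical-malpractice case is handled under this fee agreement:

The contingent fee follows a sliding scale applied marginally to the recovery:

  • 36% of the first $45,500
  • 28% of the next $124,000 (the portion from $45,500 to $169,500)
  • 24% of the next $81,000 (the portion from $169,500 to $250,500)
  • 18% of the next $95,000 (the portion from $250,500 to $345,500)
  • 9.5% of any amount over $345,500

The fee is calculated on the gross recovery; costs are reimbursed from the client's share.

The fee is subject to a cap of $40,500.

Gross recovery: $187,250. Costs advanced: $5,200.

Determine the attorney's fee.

$40,500.00

Fee base is the gross recovery, $187,250; costs are reimbursed separately.
First $45,500 at 36% = $16,380.00
Next $124,000 at 28% = $34,720.00
Remaining $17,750 at 24% = $4,260.00
Fee: $16,380.00 + $34,720.00 + $4,260.00 = $55,360.00
$55,360.00 exceeds the $40,500 cap, so the fee is capped at $40,500.00.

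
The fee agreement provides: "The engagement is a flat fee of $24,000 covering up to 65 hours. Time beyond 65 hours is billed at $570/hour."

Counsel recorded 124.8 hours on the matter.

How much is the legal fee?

Flat fee: $24,000.00
Excess hours: 124.8 − 65 = 59.8
Overrun: 59.8 × $570 = $34,086.00
Total: $24,000.00 + $34,086.00 = $58,086.00

$58,086.00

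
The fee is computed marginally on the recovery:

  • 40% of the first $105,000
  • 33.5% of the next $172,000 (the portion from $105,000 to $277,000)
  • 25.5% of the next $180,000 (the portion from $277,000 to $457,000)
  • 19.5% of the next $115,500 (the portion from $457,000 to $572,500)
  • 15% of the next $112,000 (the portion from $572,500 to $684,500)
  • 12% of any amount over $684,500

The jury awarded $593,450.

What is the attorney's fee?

$171,185.00

First $105,000 at 40% = $42,000.00
Next $172,000 at 33.5% = $57,620.00
Next $180,000 at 25.5% = $45,900.00
Next $115,500 at 19.5% = $22,522.50
Remaining $20,950 at 15% = $3,142.50
Fee: $42,000.00 + $57,620.00 + $45,900.00 + $22,522.50 + $3,142.50 = $171,185.00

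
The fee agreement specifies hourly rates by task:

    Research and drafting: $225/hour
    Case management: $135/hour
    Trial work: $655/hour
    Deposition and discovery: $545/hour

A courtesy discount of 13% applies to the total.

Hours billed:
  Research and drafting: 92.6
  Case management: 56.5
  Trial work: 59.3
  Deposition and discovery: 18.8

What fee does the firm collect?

Research and drafting: 92.6 × $225 = $20,835.00
Case management: 56.5 × $135 = $7,627.50
Trial work: 59.3 × $655 = $38,841.50
Deposition and discovery: 18.8 × $545 = $10,246.00
Subtotal: $77,550.00
Less 13% discount: −$10,081.50
Total: $77,550.00 − $10,081.50 = $67,468.50

$67,468.50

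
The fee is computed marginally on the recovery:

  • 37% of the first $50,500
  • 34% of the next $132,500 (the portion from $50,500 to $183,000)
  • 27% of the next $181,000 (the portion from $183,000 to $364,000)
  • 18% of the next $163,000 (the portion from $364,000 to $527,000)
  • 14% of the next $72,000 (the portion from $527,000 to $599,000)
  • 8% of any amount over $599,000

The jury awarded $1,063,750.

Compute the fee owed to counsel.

First $50,500 at 37% = $18,685.00
Next $132,500 at 34% = $45,050.00
Next $181,000 at 27% = $48,870.00
Next $163,000 at 18% = $29,340.00
Next $72,000 at 14% = $10,080.00
Remaining $464,750 at 8% = $37,180.00
Fee: $18,685.00 + $45,050.00 + $48,870.00 + $29,340.00 + $10,080.00 + $37,180.00 = $189,205.00

$189,205.00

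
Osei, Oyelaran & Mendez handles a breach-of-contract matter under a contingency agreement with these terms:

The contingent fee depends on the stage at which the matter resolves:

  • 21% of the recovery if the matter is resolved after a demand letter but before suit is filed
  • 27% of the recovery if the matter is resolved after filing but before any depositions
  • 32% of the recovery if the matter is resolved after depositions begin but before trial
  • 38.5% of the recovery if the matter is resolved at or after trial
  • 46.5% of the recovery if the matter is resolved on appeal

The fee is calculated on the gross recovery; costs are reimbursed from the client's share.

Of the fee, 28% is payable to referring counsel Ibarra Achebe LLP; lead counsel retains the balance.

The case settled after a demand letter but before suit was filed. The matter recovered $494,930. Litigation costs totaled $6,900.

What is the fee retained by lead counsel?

$74,833.42

Fee base is the gross recovery, $494,930; costs are reimbursed separately.
The matter settled after a demand letter but before suit was filed, so the 21% rate applies.
$494,930 × 21% = $103,935.30
Referral share: 28% of $103,935.30 = $29,101.88; lead counsel retains $103,935.30 − $29,101.88 = $74,833.42.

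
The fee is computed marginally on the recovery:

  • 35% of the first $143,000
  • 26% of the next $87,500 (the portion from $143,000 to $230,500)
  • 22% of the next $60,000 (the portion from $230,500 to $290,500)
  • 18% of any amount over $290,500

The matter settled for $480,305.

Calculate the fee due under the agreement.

$120,164.90

First $143,000 at 35% = $50,050.00
Next $87,500 at 26% = $22,750.00
Next $60,000 at 22% = $13,200.00
Remaining $189,805 at 18% = $34,164.90
Fee: $50,050.00 + $22,750.00 + $13,200.00 + $34,164.90 = $120,164.90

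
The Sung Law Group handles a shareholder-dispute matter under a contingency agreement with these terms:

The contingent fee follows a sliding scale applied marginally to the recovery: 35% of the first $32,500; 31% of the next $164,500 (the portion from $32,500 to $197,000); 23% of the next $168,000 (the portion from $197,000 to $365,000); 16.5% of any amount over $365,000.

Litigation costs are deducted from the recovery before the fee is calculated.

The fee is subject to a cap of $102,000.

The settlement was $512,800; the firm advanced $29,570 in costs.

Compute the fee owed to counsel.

$102,000.00

Fee base (net of costs): $512,800 − $29,570 = $483,230
First $32,500 at 35% = $11,375.00
Next $164,500 at 31% = $50,995.00
Next $168,000 at 23% = $38,640.00
Remaining $118,230 at 16.5% = $19,507.95
Fee: $11,375.00 + $50,995.00 + $38,640.00 + $19,507.95 = $120,517.95
$120,517.95 exceeds the $102,000 cap, so the fee is capped at $102,000.00.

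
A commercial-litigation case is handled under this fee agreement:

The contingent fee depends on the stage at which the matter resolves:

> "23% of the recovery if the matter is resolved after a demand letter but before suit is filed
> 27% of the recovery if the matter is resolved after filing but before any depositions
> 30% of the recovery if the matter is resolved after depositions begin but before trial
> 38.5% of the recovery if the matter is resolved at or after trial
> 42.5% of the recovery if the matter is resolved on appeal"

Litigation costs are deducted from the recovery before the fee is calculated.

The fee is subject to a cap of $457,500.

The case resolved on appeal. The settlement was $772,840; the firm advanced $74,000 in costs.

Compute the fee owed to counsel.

$297,007.00

Fee base (net of costs): $772,840 − $74,000 = $698,840
The matter resolved on appeal, so the 42.5% rate applies.
$698,840 × 42.5% = $297,007.00
$297,007.00 is under the $457,500 cap.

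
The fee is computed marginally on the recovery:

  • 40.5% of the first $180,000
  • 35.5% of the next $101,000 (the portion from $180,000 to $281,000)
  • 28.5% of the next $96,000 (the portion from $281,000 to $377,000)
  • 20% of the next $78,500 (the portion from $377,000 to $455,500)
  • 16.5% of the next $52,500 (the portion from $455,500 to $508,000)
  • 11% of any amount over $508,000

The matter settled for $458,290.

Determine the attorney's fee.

$152,275.35

First $180,000 at 40.5% = $72,900.00
Next $101,000 at 35.5% = $35,855.00
Next $96,000 at 28.5% = $27,360.00
Next $78,500 at 20% = $15,700.00
Remaining $2,790 at 16.5% = $460.35
Fee: $72,900.00 + $35,855.00 + $27,360.00 + $15,700.00 + $460.35 = $152,275.35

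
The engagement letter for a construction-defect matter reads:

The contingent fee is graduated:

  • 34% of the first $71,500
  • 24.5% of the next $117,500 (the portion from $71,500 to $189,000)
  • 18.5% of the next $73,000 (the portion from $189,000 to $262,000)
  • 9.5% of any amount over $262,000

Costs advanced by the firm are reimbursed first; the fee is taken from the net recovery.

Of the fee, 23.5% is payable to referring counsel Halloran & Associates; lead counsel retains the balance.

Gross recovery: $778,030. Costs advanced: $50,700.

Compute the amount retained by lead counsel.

$84,768.77

Fee base (net of costs): $778,030 − $50,700 = $727,330
First $71,500 at 34% = $24,310.00
Next $117,500 at 24.5% = $28,787.50
Next $73,000 at 18.5% = $13,505.00
Remaining $465,330 at 9.5% = $44,206.35
Fee: $24,310.00 + $28,787.50 + $13,505.00 + $44,206.35 = $110,808.85
Referral share: 23.5% of $110,808.85 = $26,040.08; lead counsel retains $110,808.85 − $26,040.08 = $84,768.77.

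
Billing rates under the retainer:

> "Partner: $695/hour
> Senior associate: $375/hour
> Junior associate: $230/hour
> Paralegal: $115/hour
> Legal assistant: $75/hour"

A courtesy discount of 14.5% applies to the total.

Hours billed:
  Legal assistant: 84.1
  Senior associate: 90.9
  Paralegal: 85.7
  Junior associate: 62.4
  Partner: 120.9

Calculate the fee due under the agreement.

Partner: 120.9 × $695 = $84,025.50
Senior associate: 90.9 × $375 = $34,087.50
Junior associate: 62.4 × $230 = $14,352.00
Paralegal: 85.7 × $115 = $9,855.50
Legal assistant: 84.1 × $75 = $6,307.50
Subtotal: $148,628.00
Less 14.5% discount: −$21,551.06
Total: $148,628.00 − $21,551.06 = $127,076.94

$127,076.94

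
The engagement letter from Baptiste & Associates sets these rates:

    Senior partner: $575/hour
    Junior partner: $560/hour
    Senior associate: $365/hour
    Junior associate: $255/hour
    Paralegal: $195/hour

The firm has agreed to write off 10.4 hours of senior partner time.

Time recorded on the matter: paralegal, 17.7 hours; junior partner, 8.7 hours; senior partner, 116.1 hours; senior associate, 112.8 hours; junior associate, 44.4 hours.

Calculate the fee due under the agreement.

$121,595.00

Senior partner: 116.1 × $575 = $66,757.50
Junior partner: 8.7 × $560 = $4,872.00
Senior associate: 112.8 × $365 = $41,172.00
Junior associate: 44.4 × $255 = $11,322.00
Paralegal: 17.7 × $195 = $3,451.50
Subtotal: $127,575.00
Write-off: 10.4 × $575 = $5,980.00
Total: $127,575.00 − $5,980.00 = $121,595.00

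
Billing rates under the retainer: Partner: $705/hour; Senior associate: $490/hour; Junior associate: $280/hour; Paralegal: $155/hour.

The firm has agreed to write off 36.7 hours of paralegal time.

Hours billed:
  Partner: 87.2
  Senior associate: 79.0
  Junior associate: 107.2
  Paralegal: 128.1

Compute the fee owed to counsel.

$144,369.00

Partner: 87.2 × $705 = $61,476.00
Senior associate: 79.0 × $490 = $38,710.00
Junior associate: 107.2 × $280 = $30,016.00
Paralegal: 128.1 × $155 = $19,855.50
Subtotal: $150,057.50
Write-off: 36.7 × $155 = $5,688.50
Total: $150,057.50 − $5,688.50 = $144,369.00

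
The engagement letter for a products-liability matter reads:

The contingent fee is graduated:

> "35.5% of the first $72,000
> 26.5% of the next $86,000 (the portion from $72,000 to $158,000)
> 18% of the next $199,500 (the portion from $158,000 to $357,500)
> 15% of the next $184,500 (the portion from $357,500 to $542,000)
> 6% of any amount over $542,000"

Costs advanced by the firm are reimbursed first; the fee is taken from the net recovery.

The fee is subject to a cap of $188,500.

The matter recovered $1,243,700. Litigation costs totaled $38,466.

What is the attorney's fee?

Fee base (net of costs): $1,243,700 − $38,466 = $1,205,234
First $72,000 at 35.5% = $25,560.00
Next $86,000 at 26.5% = $22,790.00
Next $199,500 at 18% = $35,910.00
Next $184,500 at 15% = $27,675.00
Remaining $663,234 at 6% = $39,794.04
Fee: $25,560.00 + $22,790.00 + $35,910.00 + $27,675.00 + $39,794.04 = $151,729.04
$151,729.04 is under the $188,500 cap.

$151,729.04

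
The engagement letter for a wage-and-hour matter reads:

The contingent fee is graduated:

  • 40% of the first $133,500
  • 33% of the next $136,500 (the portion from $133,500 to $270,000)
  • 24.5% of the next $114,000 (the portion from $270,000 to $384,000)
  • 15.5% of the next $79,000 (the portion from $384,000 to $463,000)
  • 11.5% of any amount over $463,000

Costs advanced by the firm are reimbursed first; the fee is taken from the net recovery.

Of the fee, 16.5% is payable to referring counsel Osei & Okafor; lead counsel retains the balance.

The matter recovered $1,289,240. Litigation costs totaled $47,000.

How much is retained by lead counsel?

Fee base (net of costs): $1,289,240 − $47,000 = $1,242,240
First $133,500 at 40% = $53,400.00
Next $136,500 at 33% = $45,045.00
Next $114,000 at 24.5% = $27,930.00
Next $79,000 at 15.5% = $12,245.00
Remaining $779,240 at 11.5% = $89,612.60
Fee: $53,400.00 + $45,045.00 + $27,930.00 + $12,245.00 + $89,612.60 = $228,232.60
Referral share: 16.5% of $228,232.60 = $37,658.38; lead counsel retains $228,232.60 − $37,658.38 = $190,574.22.

$190,574.22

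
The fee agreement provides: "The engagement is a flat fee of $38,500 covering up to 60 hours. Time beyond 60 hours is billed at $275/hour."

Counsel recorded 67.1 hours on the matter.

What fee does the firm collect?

$40,452.50

Flat fee: $38,500.00
Excess hours: 67.1 − 60 = 7.1
Overrun: 7.1 × $275 = $1,952.50
Total: $38,500.00 + $1,952.50 = $40,452.50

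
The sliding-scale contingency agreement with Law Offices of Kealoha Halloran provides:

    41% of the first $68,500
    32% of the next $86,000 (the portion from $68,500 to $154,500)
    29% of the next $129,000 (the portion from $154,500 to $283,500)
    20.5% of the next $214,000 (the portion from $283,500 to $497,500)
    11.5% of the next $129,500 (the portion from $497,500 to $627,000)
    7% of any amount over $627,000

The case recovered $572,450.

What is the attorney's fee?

$145,504.25

First $68,500 at 41% = $28,085.00
Next $86,000 at 32% = $27,520.00
Next $129,000 at 29% = $37,410.00
Next $214,000 at 20.5% = $43,870.00
Remaining $74,950 at 11.5% = $8,619.25
Fee: $28,085.00 + $27,520.00 + $37,410.00 + $43,870.00 + $8,619.25 = $145,504.25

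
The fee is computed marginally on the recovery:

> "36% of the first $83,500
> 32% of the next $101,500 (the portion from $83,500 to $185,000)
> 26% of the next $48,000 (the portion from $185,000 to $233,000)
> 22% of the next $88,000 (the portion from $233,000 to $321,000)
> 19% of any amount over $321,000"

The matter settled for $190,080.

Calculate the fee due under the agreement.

$63,860.80

First $83,500 at 36% = $30,060.00
Next $101,500 at 32% = $32,480.00
Remaining $5,080 at 26% = $1,320.80
Fee: $30,060.00 + $32,480.00 + $1,320.80 = $63,860.80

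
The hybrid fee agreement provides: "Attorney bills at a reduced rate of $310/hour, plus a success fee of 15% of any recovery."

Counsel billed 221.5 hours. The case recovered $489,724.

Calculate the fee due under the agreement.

Hourly: 221.5 × $310 = $68,665.00
Success fee: 15% of $489,724 = $73,458.60
Total: $68,665.00 + $73,458.60 = $142,123.60

$142,123.60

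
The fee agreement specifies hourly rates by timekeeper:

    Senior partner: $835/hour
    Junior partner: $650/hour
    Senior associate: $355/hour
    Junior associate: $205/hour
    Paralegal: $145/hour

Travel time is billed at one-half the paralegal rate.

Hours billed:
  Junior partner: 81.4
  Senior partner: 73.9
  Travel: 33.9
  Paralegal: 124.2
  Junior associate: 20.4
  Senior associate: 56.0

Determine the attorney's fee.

$159,145.25

Senior partner: 73.9 × $835 = $61,706.50
Junior partner: 81.4 × $650 = $52,910.00
Senior associate: 56.0 × $355 = $19,880.00
Junior associate: 20.4 × $205 = $4,182.00
Paralegal: 124.2 × $145 = $18,009.00
Subtotal: $61,706.50 + $52,910.00 + $19,880.00 + $4,182.00 + $18,009.00 = $156,687.50
Travel: 33.9 × ($145 ÷ 2) = 33.9 × $72.50 = $2,457.75
Total: $156,687.50 + $2,457.75 = $159,145.25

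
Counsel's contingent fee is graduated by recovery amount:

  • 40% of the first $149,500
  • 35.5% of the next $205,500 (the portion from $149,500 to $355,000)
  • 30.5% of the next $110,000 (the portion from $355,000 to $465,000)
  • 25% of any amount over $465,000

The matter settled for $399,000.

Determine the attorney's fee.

First $149,500 at 40% = $59,800.00
Next $205,500 at 35.5% = $72,952.50
Remaining $44,000 at 30.5% = $13,420.00
Fee: $59,800.00 + $72,952.50 + $13,420.00 = $146,172.50

$146,172.50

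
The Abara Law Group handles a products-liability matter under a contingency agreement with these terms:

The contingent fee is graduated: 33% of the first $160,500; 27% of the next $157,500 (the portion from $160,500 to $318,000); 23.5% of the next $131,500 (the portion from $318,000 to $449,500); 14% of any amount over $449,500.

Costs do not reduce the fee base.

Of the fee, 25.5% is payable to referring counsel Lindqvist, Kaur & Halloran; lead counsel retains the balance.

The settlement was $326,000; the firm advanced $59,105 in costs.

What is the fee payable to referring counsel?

$24,829.35

Fee base is the gross recovery, $326,000; costs are reimbursed separately.
First $160,500 at 33% = $52,965.00
Next $157,500 at 27% = $42,525.00
Remaining $8,000 at 23.5% = $1,880.00
Fee: $52,965.00 + $42,525.00 + $1,880.00 = $97,370.00
Referral share: 25.5% of $97,370.00 = $24,829.35; lead counsel retains $97,370.00 − $24,829.35 = $72,540.65.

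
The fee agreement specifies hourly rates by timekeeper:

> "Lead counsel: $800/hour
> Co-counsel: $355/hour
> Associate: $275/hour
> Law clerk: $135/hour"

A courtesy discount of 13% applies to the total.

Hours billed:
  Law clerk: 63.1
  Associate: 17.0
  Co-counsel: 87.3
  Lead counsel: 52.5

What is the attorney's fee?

$74,980.95

Lead counsel: 52.5 × $800 = $42,000.00
Co-counsel: 87.3 × $355 = $30,991.50
Associate: 17.0 × $275 = $4,675.00
Law clerk: 63.1 × $135 = $8,518.50
Subtotal: $86,185.00
Less 13% discount: −$11,204.05
Total: $86,185.00 − $11,204.05 = $74,980.95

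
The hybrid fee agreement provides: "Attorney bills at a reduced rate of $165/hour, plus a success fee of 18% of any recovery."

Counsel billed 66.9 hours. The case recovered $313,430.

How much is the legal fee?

Hourly: 66.9 × $165 = $11,038.50
Success fee: 18% of $313,430 = $56,417.40
Total: $11,038.50 + $56,417.40 = $67,455.90

$67,455.90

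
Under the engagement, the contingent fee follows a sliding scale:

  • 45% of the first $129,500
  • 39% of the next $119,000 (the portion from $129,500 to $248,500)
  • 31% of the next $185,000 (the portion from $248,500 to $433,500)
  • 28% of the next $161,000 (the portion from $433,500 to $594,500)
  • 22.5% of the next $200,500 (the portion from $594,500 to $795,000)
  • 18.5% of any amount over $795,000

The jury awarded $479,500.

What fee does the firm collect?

$174,915.00

First $129,500 at 45% = $58,275.00
Next $119,000 at 39% = $46,410.00
Next $185,000 at 31% = $57,350.00
Remaining $46,000 at 28% = $12,880.00
Fee: $58,275.00 + $46,410.00 + $57,350.00 + $12,880.00 = $174,915.00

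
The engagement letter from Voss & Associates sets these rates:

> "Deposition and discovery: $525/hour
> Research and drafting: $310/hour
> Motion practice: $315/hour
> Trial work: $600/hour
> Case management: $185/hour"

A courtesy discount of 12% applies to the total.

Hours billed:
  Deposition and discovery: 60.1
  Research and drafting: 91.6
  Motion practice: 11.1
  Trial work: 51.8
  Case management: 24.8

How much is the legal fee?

Deposition and discovery: 60.1 × $525 = $31,552.50
Research and drafting: 91.6 × $310 = $28,396.00
Motion practice: 11.1 × $315 = $3,496.50
Trial work: 51.8 × $600 = $31,080.00
Case management: 24.8 × $185 = $4,588.00
Subtotal: $99,113.00
Less 12% discount: −$11,893.56
Total: $99,113.00 − $11,893.56 = $87,219.44

$87,219.44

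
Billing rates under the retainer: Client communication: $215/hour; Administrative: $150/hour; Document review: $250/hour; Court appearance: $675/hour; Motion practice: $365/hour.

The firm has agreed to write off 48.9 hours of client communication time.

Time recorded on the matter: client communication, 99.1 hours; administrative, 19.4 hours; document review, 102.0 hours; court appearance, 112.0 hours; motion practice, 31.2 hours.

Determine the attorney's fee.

Client communication: 99.1 × $215 = $21,306.50
Administrative: 19.4 × $150 = $2,910.00
Document review: 102.0 × $250 = $25,500.00
Court appearance: 112.0 × $675 = $75,600.00
Motion practice: 31.2 × $365 = $11,388.00
Subtotal: $136,704.50
Write-off: 48.9 × $215 = $10,513.50
Total: $136,704.50 − $10,513.50 = $126,191.00

$126,191.00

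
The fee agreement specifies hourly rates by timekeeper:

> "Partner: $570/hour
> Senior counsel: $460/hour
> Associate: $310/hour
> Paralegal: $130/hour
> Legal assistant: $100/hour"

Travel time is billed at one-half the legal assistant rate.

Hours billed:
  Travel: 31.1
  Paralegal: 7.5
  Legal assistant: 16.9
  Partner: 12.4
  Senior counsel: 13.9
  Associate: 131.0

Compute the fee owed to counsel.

Partner: 12.4 × $570 = $7,068.00
Senior counsel: 13.9 × $460 = $6,394.00
Associate: 131.0 × $310 = $40,610.00
Paralegal: 7.5 × $130 = $975.00
Legal assistant: 16.9 × $100 = $1,690.00
Subtotal: $7,068.00 + $6,394.00 + $40,610.00 + $975.00 + $1,690.00 = $56,737.00
Travel: 31.1 × ($100 ÷ 2) = 31.1 × $50.00 = $1,555.00
Total: $56,737.00 + $1,555.00 = $58,292.00

$58,292.00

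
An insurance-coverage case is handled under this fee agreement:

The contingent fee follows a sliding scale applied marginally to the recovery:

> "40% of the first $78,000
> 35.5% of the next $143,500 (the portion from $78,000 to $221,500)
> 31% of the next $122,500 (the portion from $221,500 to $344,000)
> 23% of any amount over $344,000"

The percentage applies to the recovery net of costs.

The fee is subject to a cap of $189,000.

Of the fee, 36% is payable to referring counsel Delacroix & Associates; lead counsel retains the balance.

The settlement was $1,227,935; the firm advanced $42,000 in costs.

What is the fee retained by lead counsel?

$120,960.00

Fee base (net of costs): $1,227,935 − $42,000 = $1,185,935
First $78,000 at 40% = $31,200.00
Next $143,500 at 35.5% = $50,942.50
Next $122,500 at 31% = $37,975.00
Remaining $841,935 at 23% = $193,645.05
Fee: $31,200.00 + $50,942.50 + $37,975.00 + $193,645.05 = $313,762.55
$313,762.55 exceeds the $189,000 cap, so the fee is capped at $189,000.00.
Referral share: 36% of $189,000.00 = $68,040.00; lead counsel retains $189,000.00 − $68,040.00 = $120,960.00.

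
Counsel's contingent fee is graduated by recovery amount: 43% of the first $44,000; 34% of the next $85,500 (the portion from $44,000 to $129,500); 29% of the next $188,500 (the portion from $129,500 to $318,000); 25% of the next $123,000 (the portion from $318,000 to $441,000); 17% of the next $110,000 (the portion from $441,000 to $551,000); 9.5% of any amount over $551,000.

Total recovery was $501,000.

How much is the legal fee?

$143,605.00

First $44,000 at 43% = $18,920.00
Next $85,500 at 34% = $29,070.00
Next $188,500 at 29% = $54,665.00
Next $123,000 at 25% = $30,750.00
Remaining $60,000 at 17% = $10,200.00
Fee: $18,920.00 + $29,070.00 + $54,665.00 + $30,750.00 + $10,200.00 = $143,605.00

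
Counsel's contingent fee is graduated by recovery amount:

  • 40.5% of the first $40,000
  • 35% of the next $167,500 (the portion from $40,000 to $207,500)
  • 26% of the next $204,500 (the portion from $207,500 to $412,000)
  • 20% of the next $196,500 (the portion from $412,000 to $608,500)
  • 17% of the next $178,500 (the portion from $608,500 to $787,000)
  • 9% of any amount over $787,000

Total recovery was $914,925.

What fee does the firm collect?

First $40,000 at 40.5% = $16,200.00
Next $167,500 at 35% = $58,625.00
Next $204,500 at 26% = $53,170.00
Next $196,500 at 20% = $39,300.00
Next $178,500 at 17% = $30,345.00
Remaining $127,925 at 9% = $11,513.25
Fee: $16,200.00 + $58,625.00 + $53,170.00 + $39,300.00 + $30,345.00 + $11,513.25 = $209,153.25

$209,153.25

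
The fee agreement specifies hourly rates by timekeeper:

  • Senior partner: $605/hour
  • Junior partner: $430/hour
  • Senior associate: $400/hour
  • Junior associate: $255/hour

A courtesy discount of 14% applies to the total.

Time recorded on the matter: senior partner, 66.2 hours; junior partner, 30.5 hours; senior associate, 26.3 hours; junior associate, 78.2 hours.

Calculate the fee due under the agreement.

Senior partner: 66.2 × $605 = $40,051.00
Junior partner: 30.5 × $430 = $13,115.00
Senior associate: 26.3 × $400 = $10,520.00
Junior associate: 78.2 × $255 = $19,941.00
Subtotal: $83,627.00
Less 14% discount: −$11,707.78
Total: $83,627.00 − $11,707.78 = $71,919.22

$71,919.22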